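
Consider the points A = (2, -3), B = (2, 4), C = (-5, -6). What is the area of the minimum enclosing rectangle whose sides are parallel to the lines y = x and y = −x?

59.5

In coordinates u = x + y, v = x − y the rectangle is axis-aligned; the map (x,y)→(u,v) scales areas by 2.
u-values: -1, 6, -11; range = 6 − (-11) = 17.
v-values: 5, -2, 1; range = 5 − (-2) = 7.
Area = (17 × 7) / 2 = 59.5.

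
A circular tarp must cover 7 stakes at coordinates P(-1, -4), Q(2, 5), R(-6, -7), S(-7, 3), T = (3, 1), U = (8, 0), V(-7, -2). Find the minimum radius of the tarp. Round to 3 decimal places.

By Welzl's lemma the MEC is supported by two points (diametrically opposite) or three points (on a circumcircle).
The minimum enclosing circle is determined by three boundary points: R, S, U.
Their circumcentre is (-1/14, -19/14) with r² = 6565/98.
The farthest remaining point V is at distance² 4745/98 ≤ 6565/98.
r = √(6565/98) ≈ 8.185.

8.185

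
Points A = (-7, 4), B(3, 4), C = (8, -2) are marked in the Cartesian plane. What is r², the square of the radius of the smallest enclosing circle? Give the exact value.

65.25

Side lengths²: AB² = 100, AC² = 261, BC² = 61.
Since AC² = 261 ≥ 100 + 61 = 161, the angle opposite AC is not acute, so the smallest enclosing circle has AC as diameter.
Centre = midpoint of AC = (0.5, 1), r² = 261/4 = 65.25.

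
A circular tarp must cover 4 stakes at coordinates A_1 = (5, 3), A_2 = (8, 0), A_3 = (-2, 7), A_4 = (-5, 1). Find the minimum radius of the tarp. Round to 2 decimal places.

6.59

The minimum enclosing circle is determined by three boundary points: A_2, A_3, A_4.
Their circumcentre is (85/54, 79/54) with r² = 63325/1458.
The farthest remaining point A_1 is at distance² 20557/1458 ≤ 63325/1458.
r = √(63325/1458) ≈ 6.59.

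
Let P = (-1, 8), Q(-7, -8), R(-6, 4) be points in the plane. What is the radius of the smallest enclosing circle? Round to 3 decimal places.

Side lengths²: PQ² = 292, PR² = 41, QR² = 145.
Since PQ² = 292 ≥ 145 + 41 = 186, the angle opposite PQ is not acute, so the smallest enclosing circle has PQ as diameter.
Centre = midpoint of PQ = (-4, 0), r² = 292/4 = 73.
r = √73 ≈ 8.544.

8.544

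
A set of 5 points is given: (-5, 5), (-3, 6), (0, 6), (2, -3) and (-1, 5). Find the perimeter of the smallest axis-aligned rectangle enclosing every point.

32

Width = max x − min x = 2 − (-5) = 7.
Height = max y − min y = 6 − (-3) = 9.
Perimeter = 2(7 + 9) = 32.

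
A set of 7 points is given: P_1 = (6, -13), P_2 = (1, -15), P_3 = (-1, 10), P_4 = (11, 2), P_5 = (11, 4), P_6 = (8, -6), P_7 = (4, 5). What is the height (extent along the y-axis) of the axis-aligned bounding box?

25

max y = 10, min y = -15, so height = 25.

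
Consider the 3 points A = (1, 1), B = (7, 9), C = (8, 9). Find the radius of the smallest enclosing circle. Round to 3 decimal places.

5.315

Side lengths²: AB² = 100, AC² = 113, BC² = 1.
Since AC² = 113 ≥ 100 + 1 = 101, the angle opposite AC is not acute, so the smallest enclosing circle has AC as diameter.
Centre = midpoint of AC = (4.5, 5), r² = 113/4 = 28.25.
r = √(28.25) ≈ 5.315.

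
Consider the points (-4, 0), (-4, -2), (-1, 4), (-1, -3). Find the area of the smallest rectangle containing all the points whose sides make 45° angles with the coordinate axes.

In coordinates u = x + y, v = x − y the rectangle is axis-aligned; the map (x,y)→(u,v) scales areas by 2.
u-values: -4, -6, 3, -4; range = 3 − (-6) = 9.
v-values: -4, -2, -5, 2; range = 2 − (-5) = 7.
Area = (9 × 7) / 2 = 31.5.

31.5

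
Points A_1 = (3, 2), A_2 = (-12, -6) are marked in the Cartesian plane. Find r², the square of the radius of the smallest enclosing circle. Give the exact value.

72.25

The smallest circle enclosing two points has them as diameter endpoints.
Centre = midpoint = (-4.5, -2); r² = |A_1A_2|²/4 = 289/4 = 72.25.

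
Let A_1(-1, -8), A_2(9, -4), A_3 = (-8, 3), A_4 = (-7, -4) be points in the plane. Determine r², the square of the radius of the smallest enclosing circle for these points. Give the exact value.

84.5

By Welzl's lemma the MEC is supported by two points (diametrically opposite) or three points (on a circumcircle).
The farthest pair is A_2–A_3 with squared distance 338. The circle on this segment as diameter has centre (0.5, -0.5) and r² = 338/4 = 84.5.
Check A_1: distance² to centre = 58.5 ≤ 84.5, so it lies inside.
All remaining points lie in this disk, and no smaller disk contains both endpoints, so this is the minimum enclosing circle.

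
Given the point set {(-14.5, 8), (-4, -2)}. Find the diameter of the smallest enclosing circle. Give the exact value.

The smallest circle enclosing two points has them as diameter endpoints.
Centre = midpoint = (-9.25, 3); r² = |(-14.5, 8)−(-4, -2)|²/4 = 210.25/4 = 52.5625.
Diameter = 2r = 2√(52.5625) = 14.5.

14.5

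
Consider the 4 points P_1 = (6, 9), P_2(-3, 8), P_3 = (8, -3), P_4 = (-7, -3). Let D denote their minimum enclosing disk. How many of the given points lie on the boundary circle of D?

By Welzl's lemma the MEC is supported by two points (diametrically opposite) or three points (on a circumcircle).
The minimum enclosing circle is determined by three boundary points: P_1, P_3, P_4.
Their circumcentre is (0.5, 23/12) with r² = 11581/144.
The farthest remaining point P_2 is at distance² 7093/144 ≤ 11581/144.
The points at distance exactly r from the centre are P_1, P_3, P_4 — 3 points.

3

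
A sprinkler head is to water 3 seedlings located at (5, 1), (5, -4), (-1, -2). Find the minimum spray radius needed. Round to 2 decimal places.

3.54

Call the three points A, B, C in the order given.
Side lengths²: AB² = 25, AC² = 45, BC² = 40.
Since AC² = 45 < 40 + 25 = 65, the triangle is acute, so the smallest enclosing circle is the circumcircle.
Circumcentre = (2.5, -1.5), r² = 12.5.
r = √(12.5) ≈ 3.54.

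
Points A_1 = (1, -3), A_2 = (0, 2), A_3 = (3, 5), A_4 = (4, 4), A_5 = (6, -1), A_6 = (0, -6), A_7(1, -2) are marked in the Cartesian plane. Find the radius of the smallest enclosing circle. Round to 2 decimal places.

The farthest pair is A_3–A_6 with squared distance 130. The circle on this segment as diameter has centre (1.5, -0.5) and r² = 130/4 = 32.5.
Check A_1: distance² to centre = 6.5 ≤ 32.5, so it lies inside.
All remaining points lie in this disk, and no smaller disk contains both endpoints, so this is the minimum enclosing circle.
r = √(32.5) ≈ 5.70.

5.70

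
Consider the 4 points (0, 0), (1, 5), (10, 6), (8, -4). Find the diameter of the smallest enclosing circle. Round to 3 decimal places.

The minimum enclosing circle of a finite set is fixed by two of the points (as a diameter) or three (as a circumcircle).
The minimum enclosing circle is determined by three boundary points: (0, 0), (10, 6), (8, -4).
Their circumcentre is (64/11, 18/11) with r² = 4420/121.
The farthest remaining point (1, 5) is at distance² 4178/121 ≤ 4420/121.
Diameter = 2r = 2√(4420/121) ≈ 12.088.

12.088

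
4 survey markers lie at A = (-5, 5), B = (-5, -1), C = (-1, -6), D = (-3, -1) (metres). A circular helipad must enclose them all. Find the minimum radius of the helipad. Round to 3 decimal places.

5.852

By Welzl's lemma the MEC is supported by two points (diametrically opposite) or three points (on a circumcircle).
The farthest pair is A–C with squared distance 137. The circle on this segment as diameter has centre (-3, -0.5) and r² = 137/4 = 34.25.
Check B: distance² to centre = 4.25 ≤ 34.25, so it lies inside.
All remaining points lie in this disk, and no smaller disk contains both endpoints, so this is the minimum enclosing circle.
r = √(34.25) ≈ 5.852.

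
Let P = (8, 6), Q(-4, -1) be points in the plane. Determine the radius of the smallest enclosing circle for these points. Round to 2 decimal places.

6.95

The smallest circle enclosing two points has them as diameter endpoints.
Centre = midpoint = (2, 2.5); r² = |PQ|²/4 = 193/4 = 48.25.
r = √(48.25) ≈ 6.95.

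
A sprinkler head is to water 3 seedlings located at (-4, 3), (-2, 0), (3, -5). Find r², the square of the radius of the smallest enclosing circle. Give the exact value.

28.25

Call the three points A, B, C in the order given.
Side lengths²: AB² = 13, AC² = 113, BC² = 50.
Since AC² = 113 ≥ 50 + 13 = 63, the angle opposite AC is not acute, so the smallest enclosing circle has AC as diameter.
Centre = midpoint of AC = (-0.5, -1), r² = 113/4 = 28.25.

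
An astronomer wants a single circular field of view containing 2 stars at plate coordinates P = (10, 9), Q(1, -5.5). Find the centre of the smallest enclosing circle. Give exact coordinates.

(5.5, 1.75)

The smallest circle enclosing two points has them as diameter endpoints.
Centre = midpoint = (5.5, 1.75); r² = |PQ|²/4 = 291.25/4 = 72.8125.
Centre = (5.5, 1.75).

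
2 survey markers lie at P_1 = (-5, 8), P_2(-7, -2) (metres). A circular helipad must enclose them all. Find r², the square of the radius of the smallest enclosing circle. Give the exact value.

26

The smallest circle enclosing two points has them as diameter endpoints.
Centre = midpoint = (-6, 3); r² = |P_1P_2|²/4 = 104/4 = 26.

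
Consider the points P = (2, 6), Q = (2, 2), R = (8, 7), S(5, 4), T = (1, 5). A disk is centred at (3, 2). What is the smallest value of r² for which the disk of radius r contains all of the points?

The required radius is the distance from (3, 2) to the farthest point.
Squared distances: 17, 1, 50, 8, 13.
Maximum is 50, attained at R.

50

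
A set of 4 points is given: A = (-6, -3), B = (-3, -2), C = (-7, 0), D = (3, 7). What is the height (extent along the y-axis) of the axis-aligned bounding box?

max y = 7, min y = -3, so height = 10.

10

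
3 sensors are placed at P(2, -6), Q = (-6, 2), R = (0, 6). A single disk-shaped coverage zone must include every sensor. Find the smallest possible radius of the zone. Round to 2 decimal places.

Side lengths²: PQ² = 128, PR² = 148, QR² = 52.
Since PR² = 148 < 128 + 52 = 180, the triangle is acute, so the smallest enclosing circle is the circumcircle.
Circumcentre = (-0.2, -0.2), r² = 38.48.
r = √(38.48) ≈ 6.20.

6.20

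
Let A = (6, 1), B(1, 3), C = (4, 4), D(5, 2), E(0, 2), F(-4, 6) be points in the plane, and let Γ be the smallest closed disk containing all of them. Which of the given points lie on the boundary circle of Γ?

The minimum enclosing circle of a finite set is fixed by two of the points (as a diameter) or three (as a circumcircle).
The farthest pair is A–F with squared distance 125. The circle on this segment as diameter has centre (1, 3.5) and r² = 125/4 = 31.25.
Check B: distance² to centre = 0.25 ≤ 31.25, so it lies inside.
All remaining points lie in this disk, and no smaller disk contains both endpoints, so this is the minimum enclosing circle.
The points at distance exactly r from the centre are A, F — 2 points.

A, F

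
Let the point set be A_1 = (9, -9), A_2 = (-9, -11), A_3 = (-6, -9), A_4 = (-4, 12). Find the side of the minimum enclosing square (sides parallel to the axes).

23

The bounding box has width 18 and height 23.
An axis-aligned square enclosing the set must have side ≥ max(width, height).
So the minimum side is max(18, 23) = 23.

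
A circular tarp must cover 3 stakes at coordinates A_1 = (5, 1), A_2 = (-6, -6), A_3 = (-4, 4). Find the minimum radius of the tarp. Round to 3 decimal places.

6.570

Side lengths²: A_1A_2² = 170, A_1A_3² = 90, A_2A_3² = 104.
Since A_1A_2² = 170 < 104 + 90 = 194, the triangle is acute, so the smallest enclosing circle is the circumcircle.
Circumcentre = (-0.9375, -1.8125), r² = 43.1640625.
r = √(43.1640625) ≈ 6.570.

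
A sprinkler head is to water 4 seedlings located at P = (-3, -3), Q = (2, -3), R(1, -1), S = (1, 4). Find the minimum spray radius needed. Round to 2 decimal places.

4.07

By Welzl's lemma the MEC is supported by two points (diametrically opposite) or three points (on a circumcircle).
The minimum enclosing circle is determined by three boundary points: P, Q, S.
Their circumcentre is (-0.5, 3/14) with r² = 1625/98.
The farthest remaining point R is at distance² 365/98 ≤ 1625/98.
r = √(1625/98) ≈ 4.07.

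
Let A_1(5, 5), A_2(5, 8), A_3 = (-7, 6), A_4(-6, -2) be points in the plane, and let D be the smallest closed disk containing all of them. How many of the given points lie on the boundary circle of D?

2

By Welzl's lemma the MEC is supported by two points (diametrically opposite) or three points (on a circumcircle).
The farthest pair is A_2–A_4 with squared distance 221. The circle on this segment as diameter has centre (-0.5, 3) and r² = 221/4 = 55.25.
Check A_1: distance² to centre = 34.25 ≤ 55.25, so it lies inside.
All remaining points lie in this disk, and no smaller disk contains both endpoints, so this is the minimum enclosing circle.
The points at distance exactly r from the centre are A_2, A_4 — 2 points.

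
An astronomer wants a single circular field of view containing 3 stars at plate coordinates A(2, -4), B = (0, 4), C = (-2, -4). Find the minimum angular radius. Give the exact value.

Side lengths²: AB² = 68, AC² = 16, BC² = 68.
Since BC² = 68 < 68 + 16 = 84, the triangle is acute, so the smallest enclosing circle is the circumcircle.
Circumcentre = (0, -0.25), r² = 18.0625.
r = √(18.0625) = 4.25.

4.25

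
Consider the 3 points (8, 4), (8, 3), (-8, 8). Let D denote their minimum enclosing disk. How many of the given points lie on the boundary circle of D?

Call the three points A, B, C in the order given.
Side lengths²: AB² = 1, AC² = 272, BC² = 281.
Since BC² = 281 ≥ 272 + 1 = 273, the angle opposite BC is not acute, so the smallest enclosing circle has BC as diameter.
Centre = midpoint of BC = (0, 5.5), r² = 281/4 = 70.25.
The points at distance exactly r from the centre are (8, 3), (-8, 8) — 2 points.

2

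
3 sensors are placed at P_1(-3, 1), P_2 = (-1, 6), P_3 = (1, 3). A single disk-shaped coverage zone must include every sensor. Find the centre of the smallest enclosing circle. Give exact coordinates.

(-1.6875, 3.375)

Side lengths²: P_1P_2² = 29, P_1P_3² = 20, P_2P_3² = 13.
Since P_1P_2² = 29 < 20 + 13 = 33, the triangle is acute, so the smallest enclosing circle is the circumcircle.
Circumcentre = (-1.6875, 3.375), r² = 7.36328125.
Centre = (-1.6875, 3.375).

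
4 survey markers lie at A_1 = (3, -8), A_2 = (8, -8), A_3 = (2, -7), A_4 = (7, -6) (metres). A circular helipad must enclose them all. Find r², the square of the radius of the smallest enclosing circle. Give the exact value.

9.25

The minimum enclosing circle of a finite set is fixed by two of the points (as a diameter) or three (as a circumcircle).
The farthest pair is A_2–A_3 with squared distance 37. The circle on this segment as diameter has centre (5, -7.5) and r² = 37/4 = 9.25.
Check A_1: distance² to centre = 4.25 ≤ 9.25, so it lies inside.
All remaining points lie in this disk, and no smaller disk contains both endpoints, so this is the minimum enclosing circle.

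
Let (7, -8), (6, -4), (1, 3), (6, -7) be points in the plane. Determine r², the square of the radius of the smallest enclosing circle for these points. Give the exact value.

39.25

The minimum enclosing circle of a finite set is fixed by two of the points (as a diameter) or three (as a circumcircle).
The farthest pair is (7, -8)–(1, 3) with squared distance 157. The circle on this segment as diameter has centre (4, -2.5) and r² = 157/4 = 39.25.
Check (6, -4): distance² to centre = 6.25 ≤ 39.25, so it lies inside.
All remaining points lie in this disk, and no smaller disk contains both endpoints, so this is the minimum enclosing circle.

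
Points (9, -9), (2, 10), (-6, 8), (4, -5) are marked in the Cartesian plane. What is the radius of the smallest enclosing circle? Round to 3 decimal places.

11.336

The minimum enclosing circle of a finite set is fixed by two of the points (as a diameter) or three (as a circumcircle).
The farthest pair is (9, -9)–(-6, 8) with squared distance 514. The circle on this segment as diameter has centre (1.5, -0.5) and r² = 514/4 = 128.5.
Check (2, 10): distance² to centre = 110.5 ≤ 128.5, so it lies inside.
All remaining points lie in this disk, and no smaller disk contains both endpoints, so this is the minimum enclosing circle.
r = √(128.5) ≈ 11.336.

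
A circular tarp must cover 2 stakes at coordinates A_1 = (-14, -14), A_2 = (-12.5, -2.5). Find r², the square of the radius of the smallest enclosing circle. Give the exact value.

33.625

The smallest circle enclosing two points has them as diameter endpoints.
Centre = midpoint = (-13.25, -8.25); r² = |A_1A_2|²/4 = 134.5/4 = 33.625.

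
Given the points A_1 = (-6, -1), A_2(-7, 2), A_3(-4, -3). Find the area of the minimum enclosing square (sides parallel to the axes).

The bounding box has width 3 and height 5.
An axis-aligned square enclosing the set must have side ≥ max(width, height).
So the minimum side is max(3, 5) = 5.
Area = 5² = 25.

25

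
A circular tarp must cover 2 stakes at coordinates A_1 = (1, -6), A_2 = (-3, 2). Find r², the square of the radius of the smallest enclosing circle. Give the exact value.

The smallest circle enclosing two points has them as diameter endpoints.
Centre = midpoint = (-1, -2); r² = |A_1A_2|²/4 = 80/4 = 20.

20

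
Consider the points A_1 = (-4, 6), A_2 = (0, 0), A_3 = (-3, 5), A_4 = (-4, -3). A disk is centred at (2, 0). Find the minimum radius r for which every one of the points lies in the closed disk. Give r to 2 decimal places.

8.49

The required radius is the distance from (2, 0) to the farthest point.
Squared distances: 72, 4, 50, 45.
Maximum is 72, attained at A_1.
r = √72 ≈ 8.49.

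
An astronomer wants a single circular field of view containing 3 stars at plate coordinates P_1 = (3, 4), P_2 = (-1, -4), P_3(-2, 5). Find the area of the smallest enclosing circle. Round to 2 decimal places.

Side lengths²: P_1P_2² = 80, P_1P_3² = 26, P_2P_3² = 82.
Since P_2P_3² = 82 < 80 + 26 = 106, the triangle is acute, so the smallest enclosing circle is the circumcircle.
Circumcentre = (-3/11, 7/11), r² = 2665/121.
Area = π·r² = π·2665/121 ≈ 69.19.

69.19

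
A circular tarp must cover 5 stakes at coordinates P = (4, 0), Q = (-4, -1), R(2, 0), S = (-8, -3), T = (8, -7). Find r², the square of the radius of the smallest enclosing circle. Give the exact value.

The farthest pair is S–T with squared distance 272. The circle on this segment as diameter has centre (0, -5) and r² = 272/4 = 68.
Check P: distance² to centre = 41 ≤ 68, so it lies inside.
All remaining points lie in this disk, and no smaller disk contains both endpoints, so this is the minimum enclosing circle.

68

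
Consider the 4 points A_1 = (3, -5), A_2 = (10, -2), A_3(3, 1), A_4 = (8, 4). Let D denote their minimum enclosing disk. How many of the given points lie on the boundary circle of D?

2

By Welzl's lemma the MEC is supported by two points (diametrically opposite) or three points (on a circumcircle).
The farthest pair is A_1–A_4 with squared distance 106. The circle on this segment as diameter has centre (5.5, -0.5) and r² = 106/4 = 26.5.
Check A_2: distance² to centre = 22.5 ≤ 26.5, so it lies inside.
All remaining points lie in this disk, and no smaller disk contains both endpoints, so this is the minimum enclosing circle.
The points at distance exactly r from the centre are A_1, A_4 — 2 points.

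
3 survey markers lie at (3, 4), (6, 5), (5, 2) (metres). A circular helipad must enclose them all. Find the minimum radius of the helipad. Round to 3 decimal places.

1.768

Call the three points A, B, C in the order given.
Side lengths²: AB² = 10, AC² = 8, BC² = 10.
Since BC² = 10 < 10 + 8 = 18, the triangle is acute, so the smallest enclosing circle is the circumcircle.
Circumcentre = (4.75, 3.75), r² = 3.125.
r = √(3.125) ≈ 1.768.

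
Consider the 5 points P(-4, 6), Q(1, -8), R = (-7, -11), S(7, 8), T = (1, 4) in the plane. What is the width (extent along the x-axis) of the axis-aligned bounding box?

14

max x = 7, min x = -7, so width = 14.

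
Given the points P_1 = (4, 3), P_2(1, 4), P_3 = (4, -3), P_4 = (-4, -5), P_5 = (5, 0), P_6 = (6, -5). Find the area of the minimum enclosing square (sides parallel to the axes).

100

The bounding box has width 10 and height 9.
An axis-aligned square enclosing the set must have side ≥ max(width, height).
So the minimum side is max(10, 9) = 10.
Area = 10² = 100.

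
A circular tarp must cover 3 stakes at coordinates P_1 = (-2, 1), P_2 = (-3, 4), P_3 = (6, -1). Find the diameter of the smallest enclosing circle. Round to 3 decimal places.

Side lengths²: P_1P_2² = 10, P_1P_3² = 68, P_2P_3² = 106.
Since P_2P_3² = 106 ≥ 68 + 10 = 78, the angle opposite P_2P_3 is not acute, so the smallest enclosing circle has P_2P_3 as diameter.
Centre = midpoint of P_2P_3 = (1.5, 1.5), r² = 106/4 = 26.5.
Diameter = 2r = 2√(26.5) ≈ 10.296.

10.296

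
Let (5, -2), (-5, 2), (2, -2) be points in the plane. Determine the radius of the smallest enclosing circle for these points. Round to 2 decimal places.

5.39

Call the three points A, B, C in the order given.
Side lengths²: AB² = 116, AC² = 9, BC² = 65.
Since AB² = 116 ≥ 65 + 9 = 74, the angle opposite AB is not acute, so the smallest enclosing circle has AB as diameter.
Centre = midpoint of AB = (0, 0), r² = 116/4 = 29.
r = √29 ≈ 5.39.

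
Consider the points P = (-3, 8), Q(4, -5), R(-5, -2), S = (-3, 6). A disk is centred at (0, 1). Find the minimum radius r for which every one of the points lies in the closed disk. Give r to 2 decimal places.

7.62

The required radius is the distance from (0, 1) to the farthest point.
Squared distances: 58, 52, 34, 34.
Maximum is 58, attained at P.
r = √58 ≈ 7.62.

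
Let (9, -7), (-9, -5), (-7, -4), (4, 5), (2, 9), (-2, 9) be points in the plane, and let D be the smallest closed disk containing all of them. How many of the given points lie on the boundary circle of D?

3

The minimum enclosing circle of a finite set is fixed by two of the points (as a diameter) or three (as a circumcircle).
The minimum enclosing circle is determined by three boundary points: (9, -7), (-9, -5), (-2, 9).
Their circumcentre is (21/38, -39/38) with r² = 77285/722.
The farthest remaining point (2, 9) is at distance² 74093/722 ≤ 77285/722.
The points at distance exactly r from the centre are (9, -7), (-9, -5), (-2, 9) — 3 points.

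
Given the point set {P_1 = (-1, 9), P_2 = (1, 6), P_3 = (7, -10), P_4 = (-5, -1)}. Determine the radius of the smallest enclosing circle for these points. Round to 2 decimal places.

10.31

The minimum enclosing circle of a finite set is fixed by two of the points (as a diameter) or three (as a circumcircle).
The farthest pair is P_1–P_3 with squared distance 425. The circle on this segment as diameter has centre (3, -0.5) and r² = 425/4 = 106.25.
Check P_2: distance² to centre = 46.25 ≤ 106.25, so it lies inside.
All remaining points lie in this disk, and no smaller disk contains both endpoints, so this is the minimum enclosing circle.
r = √(106.25) ≈ 10.31.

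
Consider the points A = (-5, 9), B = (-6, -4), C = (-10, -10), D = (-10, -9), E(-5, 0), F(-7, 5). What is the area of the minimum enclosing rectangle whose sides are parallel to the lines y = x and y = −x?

In coordinates u = x + y, v = x − y the rectangle is axis-aligned; the map (x,y)→(u,v) scales areas by 2.
u-values: 4, -10, -20, -19, -5, -2; range = 4 − (-20) = 24.
v-values: -14, -2, 0, -1, -5, -12; range = 0 − (-14) = 14.
Area = (24 × 14) / 2 = 168.

168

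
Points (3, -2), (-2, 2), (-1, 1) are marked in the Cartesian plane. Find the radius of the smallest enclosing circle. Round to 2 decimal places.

3.20

Call the three points A, B, C in the order given.
Side lengths²: AB² = 41, AC² = 25, BC² = 2.
Since AB² = 41 ≥ 25 + 2 = 27, the angle opposite AB is not acute, so the smallest enclosing circle has AB as diameter.
Centre = midpoint of AB = (0.5, 0), r² = 41/4 = 10.25.
r = √(10.25) ≈ 3.20.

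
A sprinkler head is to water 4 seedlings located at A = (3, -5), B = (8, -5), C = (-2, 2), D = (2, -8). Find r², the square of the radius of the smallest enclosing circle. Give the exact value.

21605/576

By Welzl's lemma the MEC is supported by two points (diametrically opposite) or three points (on a circumcircle).
The minimum enclosing circle is determined by three boundary points: B, C, D.
Their circumcentre is (65/24, -23/12) with r² = 21605/576.
The farthest remaining point A is at distance² 5525/576 ≤ 21605/576.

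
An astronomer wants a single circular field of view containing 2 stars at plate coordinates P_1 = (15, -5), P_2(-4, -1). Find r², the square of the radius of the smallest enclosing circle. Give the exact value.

The smallest circle enclosing two points has them as diameter endpoints.
Centre = midpoint = (5.5, -3); r² = |P_1P_2|²/4 = 377/4 = 94.25.

94.25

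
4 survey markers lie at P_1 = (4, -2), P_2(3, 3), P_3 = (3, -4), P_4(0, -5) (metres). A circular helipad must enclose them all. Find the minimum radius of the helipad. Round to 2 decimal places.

By Welzl's lemma the MEC is supported by two points (diametrically opposite) or three points (on a circumcircle).
The farthest pair is P_2–P_4 with squared distance 73. The circle on this segment as diameter has centre (1.5, -1) and r² = 73/4 = 18.25.
Check P_1: distance² to centre = 7.25 ≤ 18.25, so it lies inside.
All remaining points lie in this disk, and no smaller disk contains both endpoints, so this is the minimum enclosing circle.
r = √(18.25) ≈ 4.27.

4.27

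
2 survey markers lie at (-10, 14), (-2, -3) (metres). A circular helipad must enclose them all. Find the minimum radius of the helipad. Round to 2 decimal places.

9.39

The smallest circle enclosing two points has them as diameter endpoints.
Centre = midpoint = (-6, 5.5); r² = |(-10, 14)−(-2, -3)|²/4 = 353/4 = 88.25.
r = √(88.25) ≈ 9.39.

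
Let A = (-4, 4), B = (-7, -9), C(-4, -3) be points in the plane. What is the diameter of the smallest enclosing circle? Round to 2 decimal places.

13.34

Side lengths²: AB² = 178, AC² = 49, BC² = 45.
Since AB² = 178 ≥ 49 + 45 = 94, the angle opposite AB is not acute, so the smallest enclosing circle has AB as diameter.
Centre = midpoint of AB = (-5.5, -2.5), r² = 178/4 = 44.5.
Diameter = 2r = 2√(44.5) ≈ 13.34.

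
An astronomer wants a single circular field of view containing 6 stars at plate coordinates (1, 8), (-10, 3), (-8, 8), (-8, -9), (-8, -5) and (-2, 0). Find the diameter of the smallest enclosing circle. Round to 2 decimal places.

The minimum enclosing circle of a finite set is fixed by two of the points (as a diameter) or three (as a circumcircle).
The farthest pair is (1, 8)–(-8, -9) with squared distance 370. The circle on this segment as diameter has centre (-3.5, -0.5) and r² = 370/4 = 92.5.
Check (-10, 3): distance² to centre = 54.5 ≤ 92.5, so it lies inside.
All remaining points lie in this disk, and no smaller disk contains both endpoints, so this is the minimum enclosing circle.
Diameter = 2r = 2√(92.5) ≈ 19.24.

19.24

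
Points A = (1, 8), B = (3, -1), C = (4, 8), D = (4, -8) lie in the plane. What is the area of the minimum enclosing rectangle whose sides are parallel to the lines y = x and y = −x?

In coordinates u = x + y, v = x − y the rectangle is axis-aligned; the map (x,y)→(u,v) scales areas by 2.
u-values: 9, 2, 12, -4; range = 12 − (-4) = 16.
v-values: -7, 4, -4, 12; range = 12 − (-7) = 19.
Area = (16 × 19) / 2 = 152.

152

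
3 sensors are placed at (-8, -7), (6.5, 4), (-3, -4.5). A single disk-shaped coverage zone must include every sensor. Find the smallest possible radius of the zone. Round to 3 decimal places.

9.100

Call the three points A, B, C in the order given.
Side lengths²: AB² = 331.25, AC² = 31.25, BC² = 162.5.
Since AB² = 331.25 ≥ 162.5 + 31.25 = 193.75, the angle opposite AB is not acute, so the smallest enclosing circle has AB as diameter.
Centre = midpoint of AB = (-0.75, -1.5), r² = 331.25/4 = 82.8125.
r = √(82.8125) ≈ 9.100.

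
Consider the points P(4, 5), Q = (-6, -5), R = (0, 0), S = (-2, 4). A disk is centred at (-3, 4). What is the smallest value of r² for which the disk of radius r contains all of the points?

90

The required radius is the distance from (-3, 4) to the farthest point.
Squared distances: 50, 90, 25, 1.
Maximum is 90, attained at Q.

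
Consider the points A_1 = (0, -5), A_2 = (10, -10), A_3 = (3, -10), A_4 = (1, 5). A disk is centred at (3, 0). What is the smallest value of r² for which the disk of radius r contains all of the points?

149

The required radius is the distance from (3, 0) to the farthest point.
Squared distances: 34, 149, 100, 29.
Maximum is 149, attained at A_2.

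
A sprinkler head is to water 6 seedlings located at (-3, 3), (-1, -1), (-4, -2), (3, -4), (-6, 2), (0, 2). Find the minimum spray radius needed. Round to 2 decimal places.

A smallest enclosing disk is always determined by at most three of the input points on its boundary.
The farthest pair is (3, -4)–(-6, 2) with squared distance 117. The circle on this segment as diameter has centre (-1.5, -1) and r² = 117/4 = 29.25.
Check (-3, 3): distance² to centre = 18.25 ≤ 29.25, so it lies inside.
All remaining points lie in this disk, and no smaller disk contains both endpoints, so this is the minimum enclosing circle.
r = √(29.25) ≈ 5.41.

5.41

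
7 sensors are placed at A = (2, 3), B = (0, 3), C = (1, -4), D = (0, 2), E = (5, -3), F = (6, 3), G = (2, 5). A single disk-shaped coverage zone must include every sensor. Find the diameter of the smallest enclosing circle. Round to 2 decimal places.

9.17

The minimum enclosing circle of a finite set is fixed by two of the points (as a diameter) or three (as a circumcircle).
The minimum enclosing circle is determined by three boundary points: C, F, G.
Their circumcentre is (42/19, 8/19) with r² = 7585/361.
The farthest remaining point E is at distance² 7034/361 ≤ 7585/361.
Diameter = 2r = 2√(7585/361) ≈ 9.17.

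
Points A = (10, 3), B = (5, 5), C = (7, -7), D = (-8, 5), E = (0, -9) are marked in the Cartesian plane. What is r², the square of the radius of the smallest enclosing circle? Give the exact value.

By Welzl's lemma the MEC is supported by two points (diametrically opposite) or three points (on a circumcircle).
The minimum enclosing circle is determined by three boundary points: A, C, D.
Their circumcentre is (37/62, 23/62) with r² = 183229/1922.
The farthest remaining point E is at distance² 169465/1922 ≤ 183229/1922.

183229/1922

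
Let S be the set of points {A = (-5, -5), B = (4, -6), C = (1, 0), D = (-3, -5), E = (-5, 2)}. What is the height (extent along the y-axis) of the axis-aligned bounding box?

8

max y = 2, min y = -6, so height = 8.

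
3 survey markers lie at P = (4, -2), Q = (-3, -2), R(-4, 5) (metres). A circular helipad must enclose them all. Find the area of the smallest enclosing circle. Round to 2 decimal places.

Side lengths²: PQ² = 49, PR² = 113, QR² = 50.
Since PR² = 113 ≥ 50 + 49 = 99, the angle opposite PR is not acute, so the smallest enclosing circle has PR as diameter.
Centre = midpoint of PR = (0, 1.5), r² = 113/4 = 28.25.
Area = π·r² = π·28.25 ≈ 88.75.

88.75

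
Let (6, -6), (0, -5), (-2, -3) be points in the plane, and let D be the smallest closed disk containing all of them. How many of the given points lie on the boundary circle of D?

Call the three points A, B, C in the order given.
Side lengths²: AB² = 37, AC² = 73, BC² = 8.
Since AC² = 73 ≥ 37 + 8 = 45, the angle opposite AC is not acute, so the smallest enclosing circle has AC as diameter.
Centre = midpoint of AC = (2, -4.5), r² = 73/4 = 18.25.
The points at distance exactly r from the centre are (6, -6), (-2, -3) — 2 points.

2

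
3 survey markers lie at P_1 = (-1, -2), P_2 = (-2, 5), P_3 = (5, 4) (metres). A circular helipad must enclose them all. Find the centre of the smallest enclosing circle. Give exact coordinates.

(1.125, 1.875)

Side lengths²: P_1P_2² = 50, P_1P_3² = 72, P_2P_3² = 50.
Since P_1P_3² = 72 < 50 + 50 = 100, the triangle is acute, so the smallest enclosing circle is the circumcircle.
Circumcentre = (1.125, 1.875), r² = 19.53125.
Centre = (1.125, 1.875).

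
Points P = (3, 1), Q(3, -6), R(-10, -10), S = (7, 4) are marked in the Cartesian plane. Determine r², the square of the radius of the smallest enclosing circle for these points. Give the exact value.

121.25

By Welzl's lemma the MEC is supported by two points (diametrically opposite) or three points (on a circumcircle).
The farthest pair is R–S with squared distance 485. The circle on this segment as diameter has centre (-1.5, -3) and r² = 485/4 = 121.25.
Check P: distance² to centre = 36.25 ≤ 121.25, so it lies inside.
All remaining points lie in this disk, and no smaller disk contains both endpoints, so this is the minimum enclosing circle.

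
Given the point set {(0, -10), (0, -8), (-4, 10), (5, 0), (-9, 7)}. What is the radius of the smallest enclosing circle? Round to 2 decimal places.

10.20

The farthest pair is (0, -10)–(-4, 10) with squared distance 416. The circle on this segment as diameter has centre (-2, 0) and r² = 416/4 = 104.
Check (0, -8): distance² to centre = 68 ≤ 104, so it lies inside.
All remaining points lie in this disk, and no smaller disk contains both endpoints, so this is the minimum enclosing circle.
r = √104 ≈ 10.20.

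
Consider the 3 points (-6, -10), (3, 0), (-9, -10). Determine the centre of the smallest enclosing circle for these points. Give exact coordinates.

Call the three points A, B, C in the order given.
Side lengths²: AB² = 181, AC² = 9, BC² = 244.
Since BC² = 244 ≥ 181 + 9 = 190, the angle opposite BC is not acute, so the smallest enclosing circle has BC as diameter.
Centre = midpoint of BC = (-3, -5), r² = 244/4 = 61.
Centre = (-3, -5).

(-3, -5)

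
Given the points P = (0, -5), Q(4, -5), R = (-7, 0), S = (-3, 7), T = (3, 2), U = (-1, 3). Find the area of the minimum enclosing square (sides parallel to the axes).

144

The bounding box has width 11 and height 12.
An axis-aligned square enclosing the set must have side ≥ max(width, height).
So the minimum side is max(11, 12) = 12.
Area = 12² = 144.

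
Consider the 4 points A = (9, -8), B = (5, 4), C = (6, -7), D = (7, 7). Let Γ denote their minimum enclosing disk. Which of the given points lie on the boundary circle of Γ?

A, D

The farthest pair is A–D with squared distance 229. The circle on this segment as diameter has centre (8, -0.5) and r² = 229/4 = 57.25.
Check B: distance² to centre = 29.25 ≤ 57.25, so it lies inside.
All remaining points lie in this disk, and no smaller disk contains both endpoints, so this is the minimum enclosing circle.
The points at distance exactly r from the centre are A, D — 2 points.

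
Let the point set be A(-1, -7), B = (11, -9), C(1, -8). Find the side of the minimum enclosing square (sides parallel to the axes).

The bounding box has width 12 and height 2.
An axis-aligned square enclosing the set must have side ≥ max(width, height).
So the minimum side is max(12, 2) = 12.

12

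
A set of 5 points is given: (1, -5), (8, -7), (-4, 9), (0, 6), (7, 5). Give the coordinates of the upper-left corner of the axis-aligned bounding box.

(-4, 9)

x-range [-4, 8], y-range [-7, 9].
The upper-left corner is (-4, 9).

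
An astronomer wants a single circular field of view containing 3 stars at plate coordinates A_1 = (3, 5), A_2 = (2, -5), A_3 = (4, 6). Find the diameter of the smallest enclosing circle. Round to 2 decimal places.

Side lengths²: A_1A_2² = 101, A_1A_3² = 2, A_2A_3² = 125.
Since A_2A_3² = 125 ≥ 101 + 2 = 103, the angle opposite A_2A_3 is not acute, so the smallest enclosing circle has A_2A_3 as diameter.
Centre = midpoint of A_2A_3 = (3, 0.5), r² = 125/4 = 31.25.
Diameter = 2r = 2√(31.25) ≈ 11.18.

11.18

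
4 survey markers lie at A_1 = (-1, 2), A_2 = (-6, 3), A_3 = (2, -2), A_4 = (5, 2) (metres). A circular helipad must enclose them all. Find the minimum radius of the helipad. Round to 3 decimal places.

5.523

The minimum enclosing circle of a finite set is fixed by two of the points (as a diameter) or three (as a circumcircle).
The farthest pair is A_2–A_4 with squared distance 122. The circle on this segment as diameter has centre (-0.5, 2.5) and r² = 122/4 = 30.5.
Check A_1: distance² to centre = 0.5 ≤ 30.5, so it lies inside.
All remaining points lie in this disk, and no smaller disk contains both endpoints, so this is the minimum enclosing circle.
r = √(30.5) ≈ 5.523.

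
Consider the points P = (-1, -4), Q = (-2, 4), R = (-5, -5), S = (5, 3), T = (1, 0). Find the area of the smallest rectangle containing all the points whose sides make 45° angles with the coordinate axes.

In coordinates u = x + y, v = x − y the rectangle is axis-aligned; the map (x,y)→(u,v) scales areas by 2.
u-values: -5, 2, -10, 8, 1; range = 8 − (-10) = 18.
v-values: 3, -6, 0, 2, 1; range = 3 − (-6) = 9.
Area = (18 × 9) / 2 = 81.

81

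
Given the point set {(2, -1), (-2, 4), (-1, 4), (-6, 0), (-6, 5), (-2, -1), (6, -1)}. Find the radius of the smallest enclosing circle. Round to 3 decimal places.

The farthest pair is (-6, 5)–(6, -1) with squared distance 180. The circle on this segment as diameter has centre (0, 2) and r² = 180/4 = 45.
Check (2, -1): distance² to centre = 13 ≤ 45, so it lies inside.
All remaining points lie in this disk, and no smaller disk contains both endpoints, so this is the minimum enclosing circle.
r = √45 ≈ 6.708.

6.708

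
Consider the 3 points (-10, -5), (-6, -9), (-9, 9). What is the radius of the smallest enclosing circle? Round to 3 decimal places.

Call the three points A, B, C in the order given.
Side lengths²: AB² = 32, AC² = 197, BC² = 333.
Since BC² = 333 ≥ 197 + 32 = 229, the angle opposite BC is not acute, so the smallest enclosing circle has BC as diameter.
Centre = midpoint of BC = (-7.5, 0), r² = 333/4 = 83.25.
r = √(83.25) ≈ 9.124.

9.124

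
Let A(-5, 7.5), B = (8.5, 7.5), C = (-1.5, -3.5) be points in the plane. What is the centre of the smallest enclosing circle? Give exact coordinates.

(1.75, 79/22)

Side lengths²: AB² = 182.25, AC² = 133.25, BC² = 221.
Since BC² = 221 < 182.25 + 133.25 = 315.5, the triangle is acute, so the smallest enclosing circle is the circumcircle.
Circumcentre = (1.75, 79/22), r² = 117793/1936.
Centre = (1.75, 79/22).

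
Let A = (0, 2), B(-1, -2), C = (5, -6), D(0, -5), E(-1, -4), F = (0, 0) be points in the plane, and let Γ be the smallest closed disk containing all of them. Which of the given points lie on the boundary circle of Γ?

A, C

The minimum enclosing circle of a finite set is fixed by two of the points (as a diameter) or three (as a circumcircle).
The farthest pair is A–C with squared distance 89. The circle on this segment as diameter has centre (2.5, -2) and r² = 89/4 = 22.25.
Check B: distance² to centre = 12.25 ≤ 22.25, so it lies inside.
All remaining points lie in this disk, and no smaller disk contains both endpoints, so this is the minimum enclosing circle.
The points at distance exactly r from the centre are A, C — 2 points.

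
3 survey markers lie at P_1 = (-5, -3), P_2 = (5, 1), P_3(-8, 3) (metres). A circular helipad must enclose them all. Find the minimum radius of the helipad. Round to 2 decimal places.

6.58

Side lengths²: P_1P_2² = 116, P_1P_3² = 45, P_2P_3² = 173.
Since P_2P_3² = 173 ≥ 116 + 45 = 161, the angle opposite P_2P_3 is not acute, so the smallest enclosing circle has P_2P_3 as diameter.
Centre = midpoint of P_2P_3 = (-1.5, 2), r² = 173/4 = 43.25.
r = √(43.25) ≈ 6.58.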